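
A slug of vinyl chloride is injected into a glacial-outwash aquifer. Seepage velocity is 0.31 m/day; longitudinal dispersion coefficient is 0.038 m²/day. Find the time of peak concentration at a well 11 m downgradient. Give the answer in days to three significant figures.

For the 1D instantaneous-source solution, setting ∂C/∂t = 0 at fixed x gives v²t² + 2Dt − x² = 0, so t = (√(D² + v²x²) − D)/v².
√(D² + v²x²) = √(0.038² + 0.31² × 11²) = 3.410; v² = 0.0961.
t = (3.410 − 0.038)/0.0961 = 35.1 days (vs. the pure-advection estimate x/v = 35.5 d).

35.1 days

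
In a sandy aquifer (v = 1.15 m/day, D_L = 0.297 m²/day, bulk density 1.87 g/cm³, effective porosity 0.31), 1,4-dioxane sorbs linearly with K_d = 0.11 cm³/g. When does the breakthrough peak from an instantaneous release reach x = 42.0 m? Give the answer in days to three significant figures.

60.4 days

Retardation factor R = 1 + ρ_b·K_d/n = 1 + 1.87 × 0.11/0.31 = 1.664.
Sorption retards both mechanisms: v_R = v/R = 0.6911 m/day, D_R = D/R = 0.1785 m²/day.
Peak time from v_R²t² + 2D_R t − x² = 0: t = (√(D_R² + v_R²x²) − D_R)/v_R².
√(D_R² + v_R²x²) = √(0.1785² + 0.6911² × 42.0²) = 29.03; v_R² = 0.4776.
t = (29.03 − 0.1785)/0.4776 = 60.4 days.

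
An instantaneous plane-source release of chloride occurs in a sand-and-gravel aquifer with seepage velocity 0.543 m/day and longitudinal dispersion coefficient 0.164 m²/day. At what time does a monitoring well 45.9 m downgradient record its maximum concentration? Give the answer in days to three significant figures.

84.0 days

For the 1D instantaneous-source solution, setting ∂C/∂t = 0 at fixed x gives v²t² + 2Dt − x² = 0, so t = (√(D² + v²x²) − D)/v².
√(D² + v²x²) = √(0.164² + 0.543² × 45.9²) = 24.92; v² = 0.294849.
t = (24.92 − 0.164)/0.294849 = 84.0 days (vs. the pure-advection estimate x/v = 84.5 d).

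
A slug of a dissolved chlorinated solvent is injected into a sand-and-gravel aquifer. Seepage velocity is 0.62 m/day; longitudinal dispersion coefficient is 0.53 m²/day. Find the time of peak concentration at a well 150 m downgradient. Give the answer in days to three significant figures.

241 days

For the 1D instantaneous-source solution, setting ∂C/∂t = 0 at fixed x gives v²t² + 2Dt − x² = 0, so t = (√(D² + v²x²) − D)/v².
√(D² + v²x²) = √(0.53² + 0.62² × 150²) = 93.00; v² = 0.3844.
t = (93.00 − 0.53)/0.3844 = 241 days (vs. the pure-advection estimate x/v = 242 d).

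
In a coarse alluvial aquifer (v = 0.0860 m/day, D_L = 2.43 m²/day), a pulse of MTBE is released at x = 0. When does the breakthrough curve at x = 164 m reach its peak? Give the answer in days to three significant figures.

1610 days

For the 1D instantaneous-source solution, setting ∂C/∂t = 0 at fixed x gives v²t² + 2Dt − x² = 0, so t = (√(D² + v²x²) − D)/v².
√(D² + v²x²) = √(2.43² + 0.0860² × 164²) = 14.31; v² = 0.007396.
t = (14.31 − 2.43)/0.007396 = 1610 days (vs. the pure-advection estimate x/v = 1910 d).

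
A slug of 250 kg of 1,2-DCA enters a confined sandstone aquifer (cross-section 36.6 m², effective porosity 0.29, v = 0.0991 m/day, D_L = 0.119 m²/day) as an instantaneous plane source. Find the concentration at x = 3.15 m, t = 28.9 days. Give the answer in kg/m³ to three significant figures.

For an instantaneous plane source, C(x,t) = M/(n_e·A·√(4πDt)) · exp(−(x−vt)²/(4Dt)), with n_e·A the pore (flow) area.
Plume center vt = 0.0991 × 28.9 = 2.86399 m, so the well at 3.15 m is 0.28601 m downgradient of the peak.
√(4πDt) = 6.574 m, giving peak height M/(n_e·A·√(4πDt)) = 250/(0.29 × 36.6 × 6.574) = 3.583 kg/m³.
(x−vt)²/(4Dt) = (0.28601)²/(4 × 0.119 × 28.9) = 0.005946; exp(−0.005946) = 0.9941.
C = 3.583 × 0.9941 = 3.56 kg/m³.

3.56 kg/m³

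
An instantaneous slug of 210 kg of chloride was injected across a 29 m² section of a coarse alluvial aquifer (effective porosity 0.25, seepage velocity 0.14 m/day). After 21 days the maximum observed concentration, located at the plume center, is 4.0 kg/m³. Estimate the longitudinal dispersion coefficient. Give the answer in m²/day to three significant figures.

At the plume center C_max = M/(n_e·A·√(4πDt)), so D = M²/(4πt·(n_e·A·C_max)²).
n_e·A·C_max = 0.25 × 29 × 4.0 = 29.00 kg/m.
D = 210²/(4π × 21 × 29.00²) = 0.199 m²/day.

0.199 m²/day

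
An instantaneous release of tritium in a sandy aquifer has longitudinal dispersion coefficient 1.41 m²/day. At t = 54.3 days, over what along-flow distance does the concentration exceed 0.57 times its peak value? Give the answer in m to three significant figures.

26.2 m

The plume is Gaussian with σ = √(2Dt) = √(2 × 1.41 × 54.3) = 12.37 m.
C/C_peak = exp(−Δx²/(2σ²)) = 0.57 ⇒ Δx = σ·√(−2 ln 0.57) = 12.37 × 1.060 = 13.11 m.
Width = 2Δx = 26.2 m.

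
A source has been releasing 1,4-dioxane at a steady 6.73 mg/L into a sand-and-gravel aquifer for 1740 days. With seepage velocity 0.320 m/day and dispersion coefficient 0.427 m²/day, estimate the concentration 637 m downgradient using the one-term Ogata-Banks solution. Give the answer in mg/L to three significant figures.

0.126 mg/L

For a continuous step input, C/C₀ ≈ ½·erfc((x−vt)/(2√(Dt))).
vt = 0.320 × 1740 = 556.8 m and 2√(Dt) = 2√(0.427 × 1740) = 54.52 m.
Argument (x−vt)/(2√(Dt)) = (637 − 556.8)/54.52 = 1.471; ½·erfc(1.471) = 0.01875.
C = 6.73 × 0.01875 = 0.126 mg/L.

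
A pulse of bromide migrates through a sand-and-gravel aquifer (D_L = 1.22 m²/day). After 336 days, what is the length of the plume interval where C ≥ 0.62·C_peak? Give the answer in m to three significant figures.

The plume is Gaussian with σ = √(2Dt) = √(2 × 1.22 × 336) = 28.63 m.
C/C_peak = exp(−Δx²/(2σ²)) = 0.62 ⇒ Δx = σ·√(−2 ln 0.62) = 28.63 × 0.9778 = 27.99 m.
Width = 2Δx = 56.0 m.

56.0 m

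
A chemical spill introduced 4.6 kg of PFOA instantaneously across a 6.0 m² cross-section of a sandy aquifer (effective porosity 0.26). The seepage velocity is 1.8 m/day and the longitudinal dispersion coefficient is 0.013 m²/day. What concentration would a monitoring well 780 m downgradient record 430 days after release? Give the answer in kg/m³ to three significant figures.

For an instantaneous plane source, C(x,t) = M/(n_e·A·√(4πDt)) · exp(−(x−vt)²/(4Dt)), with n_e·A the pore (flow) area.
Plume center vt = 1.8 × 430 = 774 m, so the well at 780 m is 6 m downgradient of the peak.
√(4πDt) = 8.381 m, giving peak height M/(n_e·A·√(4πDt)) = 4.6/(0.26 × 6.0 × 8.381) = 0.3518 kg/m³.
(x−vt)²/(4Dt) = (6)²/(4 × 0.013 × 430) = 1.610; exp(−1.610) = 0.1999.
C = 0.3518 × 0.1999 = 0.0703 kg/m³.

0.0703 kg/m³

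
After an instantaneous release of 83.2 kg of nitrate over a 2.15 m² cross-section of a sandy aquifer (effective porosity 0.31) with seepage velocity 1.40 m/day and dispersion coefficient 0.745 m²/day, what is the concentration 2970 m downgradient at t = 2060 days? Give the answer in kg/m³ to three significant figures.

For an instantaneous plane source, C(x,t) = M/(n_e·A·√(4πDt)) · exp(−(x−vt)²/(4Dt)), with n_e·A the pore (flow) area.
Plume center vt = 1.40 × 2060 = 2884 m, so the well at 2970 m is 86 m downgradient of the peak.
√(4πDt) = 138.9 m, giving peak height M/(n_e·A·√(4πDt)) = 83.2/(0.31 × 2.15 × 138.9) = 0.8987 kg/m³.
(x−vt)²/(4Dt) = (86)²/(4 × 0.745 × 2060) = 1.205; exp(−1.205) = 0.2997.
C = 0.8987 × 0.2997 = 0.269 kg/m³.

0.269 kg/m³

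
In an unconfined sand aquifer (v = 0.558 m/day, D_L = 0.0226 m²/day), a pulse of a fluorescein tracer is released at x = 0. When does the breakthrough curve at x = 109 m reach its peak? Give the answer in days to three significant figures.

For the 1D instantaneous-source solution, setting ∂C/∂t = 0 at fixed x gives v²t² + 2Dt − x² = 0, so t = (√(D² + v²x²) − D)/v².
√(D² + v²x²) = √(0.0226² + 0.558² × 109²) = 60.82; v² = 0.311364.
t = (60.82 − 0.0226)/0.311364 = 195 days (vs. the pure-advection estimate x/v = 195 d).

195 days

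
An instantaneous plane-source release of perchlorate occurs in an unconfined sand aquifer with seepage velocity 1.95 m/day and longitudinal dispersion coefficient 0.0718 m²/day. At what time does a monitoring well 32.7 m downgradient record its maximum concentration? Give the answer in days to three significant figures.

16.8 days

For the 1D instantaneous-source solution, setting ∂C/∂t = 0 at fixed x gives v²t² + 2Dt − x² = 0, so t = (√(D² + v²x²) − D)/v².
√(D² + v²x²) = √(0.0718² + 1.95² × 32.7²) = 63.77; v² = 3.8025.
t = (63.77 − 0.0718)/3.8025 = 16.8 days (vs. the pure-advection estimate x/v = 16.8 d).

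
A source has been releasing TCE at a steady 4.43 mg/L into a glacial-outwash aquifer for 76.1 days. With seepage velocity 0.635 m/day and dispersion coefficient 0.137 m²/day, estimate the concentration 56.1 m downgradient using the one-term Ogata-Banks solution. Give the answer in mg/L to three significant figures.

0.196 mg/L

For a continuous step input, C/C₀ ≈ ½·erfc((x−vt)/(2√(Dt))).
vt = 0.635 × 76.1 = 48.3235 m and 2√(Dt) = 2√(0.137 × 76.1) = 6.458 m.
Argument (x−vt)/(2√(Dt)) = (56.1 − 48.3235)/6.458 = 1.204; ½·erfc(1.204) = 0.04431.
C = 4.43 × 0.04431 = 0.196 mg/L.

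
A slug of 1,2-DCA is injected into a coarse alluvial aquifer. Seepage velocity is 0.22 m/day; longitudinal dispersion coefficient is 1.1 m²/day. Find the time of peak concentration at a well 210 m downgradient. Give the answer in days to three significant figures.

For the 1D instantaneous-source solution, setting ∂C/∂t = 0 at fixed x gives v²t² + 2Dt − x² = 0, so t = (√(D² + v²x²) − D)/v².
√(D² + v²x²) = √(1.1² + 0.22² × 210²) = 46.21; v² = 0.0484.
t = (46.21 − 1.1)/0.0484 = 932 days (vs. the pure-advection estimate x/v = 955 d).

932 days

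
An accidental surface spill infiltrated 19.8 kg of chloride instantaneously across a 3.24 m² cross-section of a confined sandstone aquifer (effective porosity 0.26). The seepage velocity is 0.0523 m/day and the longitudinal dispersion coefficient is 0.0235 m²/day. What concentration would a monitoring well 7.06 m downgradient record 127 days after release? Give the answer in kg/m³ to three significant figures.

For an instantaneous plane source, C(x,t) = M/(n_e·A·√(4πDt)) · exp(−(x−vt)²/(4Dt)), with n_e·A the pore (flow) area.
Plume center vt = 0.0523 × 127 = 6.6421 m, so the well at 7.06 m is 0.4179 m downgradient of the peak.
√(4πDt) = 6.124 m, giving peak height M/(n_e·A·√(4πDt)) = 19.8/(0.26 × 3.24 × 6.124) = 3.838 kg/m³.
(x−vt)²/(4Dt) = (0.4179)²/(4 × 0.0235 × 127) = 0.01463; exp(−0.01463) = 0.9855.
C = 3.838 × 0.9855 = 3.78 kg/m³.

3.78 kg/m³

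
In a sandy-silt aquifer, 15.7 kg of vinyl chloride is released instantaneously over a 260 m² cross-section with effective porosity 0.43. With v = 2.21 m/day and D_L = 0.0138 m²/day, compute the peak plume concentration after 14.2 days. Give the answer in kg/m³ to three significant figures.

The peak of an instantaneous 1D plume sits at x = vt; there the Gaussian factor is 1 and C_max = M/(n_e·A·√(4πDt)), where n_e·A is the pore area the mass is dissolved in.
√(4πDt) = √(4π × 0.0138 × 14.2) = 1.569 m, so C_max = 15.7/(0.43 × 260 × 1.569) = 0.0895 kg/m³.

0.0895 kg/m³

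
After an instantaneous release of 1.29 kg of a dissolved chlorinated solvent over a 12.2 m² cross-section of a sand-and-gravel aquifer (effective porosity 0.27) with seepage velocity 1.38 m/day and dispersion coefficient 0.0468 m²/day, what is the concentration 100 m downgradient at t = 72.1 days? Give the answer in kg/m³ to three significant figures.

0.0590 kg/m³

For an instantaneous plane source, C(x,t) = M/(n_e·A·√(4πDt)) · exp(−(x−vt)²/(4Dt)), with n_e·A the pore (flow) area.
Plume center vt = 1.38 × 72.1 = 99.498 m, so the well at 100 m is 0.502 m downgradient of the peak.
√(4πDt) = 6.512 m, giving peak height M/(n_e·A·√(4πDt)) = 1.29/(0.27 × 12.2 × 6.512) = 0.06014 kg/m³.
(x−vt)²/(4Dt) = (0.502)²/(4 × 0.0468 × 72.1) = 0.01867; exp(−0.01867) = 0.9815.
C = 0.06014 × 0.9815 = 0.0590 kg/m³.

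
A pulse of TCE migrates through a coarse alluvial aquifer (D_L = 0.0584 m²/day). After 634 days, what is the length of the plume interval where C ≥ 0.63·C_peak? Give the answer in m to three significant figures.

16.5 m

The plume is Gaussian with σ = √(2Dt) = √(2 × 0.0584 × 634) = 8.605 m.
C/C_peak = exp(−Δx²/(2σ²)) = 0.63 ⇒ Δx = σ·√(−2 ln 0.63) = 8.605 × 0.9613 = 8.272 m.
Width = 2Δx = 16.5 m.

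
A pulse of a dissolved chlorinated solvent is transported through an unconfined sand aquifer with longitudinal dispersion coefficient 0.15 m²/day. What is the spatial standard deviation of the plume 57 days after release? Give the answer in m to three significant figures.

Dispersive spreading gives a Gaussian with σ² = 2Dt; advection only shifts the center.
σ = √(2 × 0.15 × 57) = 4.14 m.

4.14 m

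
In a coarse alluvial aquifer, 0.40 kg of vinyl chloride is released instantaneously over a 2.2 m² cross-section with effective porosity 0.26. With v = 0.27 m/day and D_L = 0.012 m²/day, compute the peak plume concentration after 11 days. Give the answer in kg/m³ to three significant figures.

0.543 kg/m³

The peak of an instantaneous 1D plume sits at x = vt; there the Gaussian factor is 1 and C_max = M/(n_e·A·√(4πDt)), where n_e·A is the pore area the mass is dissolved in.
√(4πDt) = √(4π × 0.012 × 11) = 1.288 m, so C_max = 0.40/(0.26 × 2.2 × 1.288) = 0.543 kg/m³.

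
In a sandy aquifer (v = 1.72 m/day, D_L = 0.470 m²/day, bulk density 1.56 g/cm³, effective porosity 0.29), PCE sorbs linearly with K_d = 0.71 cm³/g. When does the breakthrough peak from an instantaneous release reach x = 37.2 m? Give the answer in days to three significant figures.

Retardation factor R = 1 + ρ_b·K_d/n = 1 + 1.56 × 0.71/0.29 = 4.819.
Sorption retards both mechanisms: v_R = v/R = 0.3569 m/day, D_R = D/R = 0.09753 m²/day.
Peak time from v_R²t² + 2D_R t − x² = 0: t = (√(D_R² + v_R²x²) − D_R)/v_R².
√(D_R² + v_R²x²) = √(0.09753² + 0.3569² × 37.2²) = 13.28; v_R² = 0.1274.
t = (13.28 − 0.09753)/0.1274 = 103 days.

103 days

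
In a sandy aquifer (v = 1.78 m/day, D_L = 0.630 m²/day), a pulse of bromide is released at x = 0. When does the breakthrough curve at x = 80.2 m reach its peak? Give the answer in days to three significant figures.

For the 1D instantaneous-source solution, setting ∂C/∂t = 0 at fixed x gives v²t² + 2Dt − x² = 0, so t = (√(D² + v²x²) − D)/v².
√(D² + v²x²) = √(0.630² + 1.78² × 80.2²) = 142.8; v² = 3.1684.
t = (142.8 − 0.630)/3.1684 = 44.9 days (vs. the pure-advection estimate x/v = 45.1 d).

44.9 days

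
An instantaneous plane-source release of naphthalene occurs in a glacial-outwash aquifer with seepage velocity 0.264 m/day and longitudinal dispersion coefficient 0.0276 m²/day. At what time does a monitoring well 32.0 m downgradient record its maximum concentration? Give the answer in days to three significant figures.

121 days

For the 1D instantaneous-source solution, setting ∂C/∂t = 0 at fixed x gives v²t² + 2Dt − x² = 0, so t = (√(D² + v²x²) − D)/v².
√(D² + v²x²) = √(0.0276² + 0.264² × 32.0²) = 8.448; v² = 0.069696.
t = (8.448 − 0.0276)/0.069696 = 121 days (vs. the pure-advection estimate x/v = 121 d).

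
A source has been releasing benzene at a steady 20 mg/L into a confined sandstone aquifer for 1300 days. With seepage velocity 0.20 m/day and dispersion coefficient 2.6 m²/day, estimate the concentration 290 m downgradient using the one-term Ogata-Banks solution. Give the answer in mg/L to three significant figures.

For a continuous step input, C/C₀ ≈ ½·erfc((x−vt)/(2√(Dt))).
vt = 0.20 × 1300 = 260 m and 2√(Dt) = 2√(2.6 × 1300) = 116.3 m.
Argument (x−vt)/(2√(Dt)) = (290 − 260)/116.3 = 0.2580; ½·erfc(0.2580) = 0.3576.
C = 20 × 0.3576 = 7.15 mg/L.

7.15 mg/L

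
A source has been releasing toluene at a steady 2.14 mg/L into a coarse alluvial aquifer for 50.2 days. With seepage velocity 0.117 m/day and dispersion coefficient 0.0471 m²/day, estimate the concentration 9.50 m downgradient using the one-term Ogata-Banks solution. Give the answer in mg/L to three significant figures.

For a continuous step input, C/C₀ ≈ ½·erfc((x−vt)/(2√(Dt))).
vt = 0.117 × 50.2 = 5.8734 m and 2√(Dt) = 2√(0.0471 × 50.2) = 3.075 m.
Argument (x−vt)/(2√(Dt)) = (9.50 − 5.8734)/3.075 = 1.179; ½·erfc(1.179) = 0.04772.
C = 2.14 × 0.04772 = 0.102 mg/L.

0.102 mg/L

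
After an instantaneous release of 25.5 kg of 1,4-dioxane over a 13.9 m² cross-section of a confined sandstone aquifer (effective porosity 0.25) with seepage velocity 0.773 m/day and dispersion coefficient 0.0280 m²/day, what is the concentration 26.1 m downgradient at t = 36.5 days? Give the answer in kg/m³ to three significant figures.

For an instantaneous plane source, C(x,t) = M/(n_e·A·√(4πDt)) · exp(−(x−vt)²/(4Dt)), with n_e·A the pore (flow) area.
Plume center vt = 0.773 × 36.5 = 28.2145 m, so the well at 26.1 m is 2.1145 m upgradient of the peak.
√(4πDt) = 3.584 m, giving peak height M/(n_e·A·√(4πDt)) = 25.5/(0.25 × 13.9 × 3.584) = 2.047 kg/m³.
(x−vt)²/(4Dt) = (-2.1145)²/(4 × 0.0280 × 36.5) = 1.094; exp(−1.094) = 0.3349.
C = 2.047 × 0.3349 = 0.686 kg/m³.

0.686 kg/m³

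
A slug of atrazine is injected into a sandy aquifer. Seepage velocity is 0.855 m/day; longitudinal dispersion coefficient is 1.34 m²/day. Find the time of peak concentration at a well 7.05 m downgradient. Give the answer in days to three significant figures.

For the 1D instantaneous-source solution, setting ∂C/∂t = 0 at fixed x gives v²t² + 2Dt − x² = 0, so t = (√(D² + v²x²) − D)/v².
√(D² + v²x²) = √(1.34² + 0.855² × 7.05²) = 6.175; v² = 0.731025.
t = (6.175 − 1.34)/0.731025 = 6.61 days (vs. the pure-advection estimate x/v = 8.25 d).

6.61 days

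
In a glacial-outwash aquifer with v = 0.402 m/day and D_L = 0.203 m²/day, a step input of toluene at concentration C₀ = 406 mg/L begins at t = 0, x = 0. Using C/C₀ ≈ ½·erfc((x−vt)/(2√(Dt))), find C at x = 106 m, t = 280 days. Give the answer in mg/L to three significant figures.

297 mg/L

For a continuous step input, C/C₀ ≈ ½·erfc((x−vt)/(2√(Dt))).
vt = 0.402 × 280 = 112.56 m and 2√(Dt) = 2√(0.203 × 280) = 15.08 m.
Argument (x−vt)/(2√(Dt)) = (106 − 112.56)/15.08 = -0.4350; ½·erfc(-0.4350) = 0.7308.
C = 406 × 0.7308 = 297 mg/L.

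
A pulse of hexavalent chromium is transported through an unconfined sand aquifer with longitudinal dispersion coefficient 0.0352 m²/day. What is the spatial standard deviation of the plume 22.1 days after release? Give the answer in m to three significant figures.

1.25 m

Dispersive spreading gives a Gaussian with σ² = 2Dt; advection only shifts the center.
σ = √(2 × 0.0352 × 22.1) = 1.25 m.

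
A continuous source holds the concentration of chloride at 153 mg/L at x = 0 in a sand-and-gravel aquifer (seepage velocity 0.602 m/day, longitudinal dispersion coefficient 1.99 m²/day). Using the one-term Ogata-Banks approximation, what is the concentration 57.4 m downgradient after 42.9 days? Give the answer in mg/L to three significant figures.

For a continuous step input, C/C₀ ≈ ½·erfc((x−vt)/(2√(Dt))).
vt = 0.602 × 42.9 = 25.8258 m and 2√(Dt) = 2√(1.99 × 42.9) = 18.48 m.
Argument (x−vt)/(2√(Dt)) = (57.4 − 25.8258)/18.48 = 1.709; ½·erfc(1.709) = 0.007827.
C = 153 × 0.007827 = 1.20 mg/L.

1.20 mg/L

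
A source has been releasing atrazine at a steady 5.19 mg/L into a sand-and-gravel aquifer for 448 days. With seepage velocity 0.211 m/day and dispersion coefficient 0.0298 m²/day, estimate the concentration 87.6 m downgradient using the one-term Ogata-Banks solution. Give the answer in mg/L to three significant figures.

For a continuous step input, C/C₀ ≈ ½·erfc((x−vt)/(2√(Dt))).
vt = 0.211 × 448 = 94.528 m and 2√(Dt) = 2√(0.0298 × 448) = 7.308 m.
Argument (x−vt)/(2√(Dt)) = (87.6 − 94.528)/7.308 = -0.9480; ½·erfc(-0.9480) = 0.9100.
C = 5.19 × 0.9100 = 4.72 mg/L.

4.72 mg/L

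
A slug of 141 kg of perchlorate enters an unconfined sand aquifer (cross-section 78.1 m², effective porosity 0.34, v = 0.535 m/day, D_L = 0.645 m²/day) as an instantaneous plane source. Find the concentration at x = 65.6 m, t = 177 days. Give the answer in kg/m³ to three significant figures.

For an instantaneous plane source, C(x,t) = M/(n_e·A·√(4πDt)) · exp(−(x−vt)²/(4Dt)), with n_e·A the pore (flow) area.
Plume center vt = 0.535 × 177 = 94.695 m, so the well at 65.6 m is 29.095 m upgradient of the peak.
√(4πDt) = 37.88 m, giving peak height M/(n_e·A·√(4πDt)) = 141/(0.34 × 78.1 × 37.88) = 0.1402 kg/m³.
(x−vt)²/(4Dt) = (-29.095)²/(4 × 0.645 × 177) = 1.854; exp(−1.854) = 0.1566.
C = 0.1402 × 0.1566 = 0.0220 kg/m³.

0.0220 kg/m³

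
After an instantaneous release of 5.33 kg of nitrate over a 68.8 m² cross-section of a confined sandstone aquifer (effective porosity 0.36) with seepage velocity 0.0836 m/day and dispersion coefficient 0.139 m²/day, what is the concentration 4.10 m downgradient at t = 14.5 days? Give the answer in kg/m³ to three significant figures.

For an instantaneous plane source, C(x,t) = M/(n_e·A·√(4πDt)) · exp(−(x−vt)²/(4Dt)), with n_e·A the pore (flow) area.
Plume center vt = 0.0836 × 14.5 = 1.2122 m, so the well at 4.10 m is 2.8878 m downgradient of the peak.
√(4πDt) = 5.033 m, giving peak height M/(n_e·A·√(4πDt)) = 5.33/(0.36 × 68.8 × 5.033) = 0.04276 kg/m³.
(x−vt)²/(4Dt) = (2.8878)²/(4 × 0.139 × 14.5) = 1.034; exp(−1.034) = 0.3556.
C = 0.04276 × 0.3556 = 0.0152 kg/m³.

0.0152 kg/m³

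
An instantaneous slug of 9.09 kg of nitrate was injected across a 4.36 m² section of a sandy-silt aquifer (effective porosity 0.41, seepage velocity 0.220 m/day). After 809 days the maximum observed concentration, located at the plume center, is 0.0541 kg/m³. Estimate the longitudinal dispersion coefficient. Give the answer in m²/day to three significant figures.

0.869 m²/day

At the plume center C_max = M/(n_e·A·√(4πDt)), so D = M²/(4πt·(n_e·A·C_max)²).
n_e·A·C_max = 0.41 × 4.36 × 0.0541 = 0.09671 kg/m.
D = 9.09²/(4π × 809 × 0.09671²) = 0.869 m²/day.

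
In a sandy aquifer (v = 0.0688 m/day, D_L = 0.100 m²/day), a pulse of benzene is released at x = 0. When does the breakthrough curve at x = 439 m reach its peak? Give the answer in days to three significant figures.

6360 days

For the 1D instantaneous-source solution, setting ∂C/∂t = 0 at fixed x gives v²t² + 2Dt − x² = 0, so t = (√(D² + v²x²) − D)/v².
√(D² + v²x²) = √(0.100² + 0.0688² × 439²) = 30.20; v² = 0.00473344.
t = (30.20 − 0.100)/0.00473344 = 6360 days (vs. the pure-advection estimate x/v = 6380 d).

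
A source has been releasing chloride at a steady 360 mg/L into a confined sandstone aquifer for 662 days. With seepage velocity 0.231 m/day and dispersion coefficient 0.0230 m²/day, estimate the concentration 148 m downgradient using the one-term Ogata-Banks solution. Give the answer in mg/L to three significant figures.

293 mg/L

For a continuous step input, C/C₀ ≈ ½·erfc((x−vt)/(2√(Dt))).
vt = 0.231 × 662 = 152.922 m and 2√(Dt) = 2√(0.0230 × 662) = 7.804 m.
Argument (x−vt)/(2√(Dt)) = (148 − 152.922)/7.804 = -0.6307; ½·erfc(-0.6307) = 0.8138.
C = 360 × 0.8138 = 293 mg/L.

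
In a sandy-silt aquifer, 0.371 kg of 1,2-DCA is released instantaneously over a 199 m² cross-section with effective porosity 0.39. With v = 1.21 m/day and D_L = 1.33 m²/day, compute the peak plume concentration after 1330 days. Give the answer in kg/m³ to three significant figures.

The peak of an instantaneous 1D plume sits at x = vt; there the Gaussian factor is 1 and C_max = M/(n_e·A·√(4πDt)), where n_e·A is the pore area the mass is dissolved in.
√(4πDt) = √(4π × 1.33 × 1330) = 149.1 m, so C_max = 0.371/(0.39 × 199 × 149.1) = 3.21e-05 kg/m³.

3.21e-05 kg/m³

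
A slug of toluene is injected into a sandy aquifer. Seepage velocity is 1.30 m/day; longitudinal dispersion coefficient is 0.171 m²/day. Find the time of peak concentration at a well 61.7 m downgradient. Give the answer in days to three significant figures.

For the 1D instantaneous-source solution, setting ∂C/∂t = 0 at fixed x gives v²t² + 2Dt − x² = 0, so t = (√(D² + v²x²) − D)/v².
√(D² + v²x²) = √(0.171² + 1.30² × 61.7²) = 80.21; v² = 1.69.
t = (80.21 − 0.171)/1.69 = 47.4 days (vs. the pure-advection estimate x/v = 47.5 d).

47.4 days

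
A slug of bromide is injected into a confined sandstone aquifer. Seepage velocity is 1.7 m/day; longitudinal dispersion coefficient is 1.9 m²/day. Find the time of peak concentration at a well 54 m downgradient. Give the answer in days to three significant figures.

31.1 days

For the 1D instantaneous-source solution, setting ∂C/∂t = 0 at fixed x gives v²t² + 2Dt − x² = 0, so t = (√(D² + v²x²) − D)/v².
√(D² + v²x²) = √(1.9² + 1.7² × 54²) = 91.82; v² = 2.89.
t = (91.82 − 1.9)/2.89 = 31.1 days (vs. the pure-advection estimate x/v = 31.8 d).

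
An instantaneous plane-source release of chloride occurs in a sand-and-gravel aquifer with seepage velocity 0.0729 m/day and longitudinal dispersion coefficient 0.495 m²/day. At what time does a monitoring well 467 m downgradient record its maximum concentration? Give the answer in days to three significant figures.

6310 days

For the 1D instantaneous-source solution, setting ∂C/∂t = 0 at fixed x gives v²t² + 2Dt − x² = 0, so t = (√(D² + v²x²) − D)/v².
√(D² + v²x²) = √(0.495² + 0.0729² × 467²) = 34.05; v² = 0.00531441.
t = (34.05 − 0.495)/0.00531441 = 6310 days (vs. the pure-advection estimate x/v = 6410 d).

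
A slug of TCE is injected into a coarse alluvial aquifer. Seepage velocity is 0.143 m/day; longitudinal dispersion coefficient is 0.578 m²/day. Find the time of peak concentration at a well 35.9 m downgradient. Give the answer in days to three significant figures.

For the 1D instantaneous-source solution, setting ∂C/∂t = 0 at fixed x gives v²t² + 2Dt − x² = 0, so t = (√(D² + v²x²) − D)/v².
√(D² + v²x²) = √(0.578² + 0.143² × 35.9²) = 5.166; v² = 0.020449.
t = (5.166 − 0.578)/0.020449 = 224 days (vs. the pure-advection estimate x/v = 251 d).

224 days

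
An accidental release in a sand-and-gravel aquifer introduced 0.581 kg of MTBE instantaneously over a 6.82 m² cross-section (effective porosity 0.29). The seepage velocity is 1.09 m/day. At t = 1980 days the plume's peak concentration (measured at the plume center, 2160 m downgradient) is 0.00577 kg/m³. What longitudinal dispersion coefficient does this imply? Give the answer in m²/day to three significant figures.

0.104 m²/day

At the plume center C_max = M/(n_e·A·√(4πDt)), so D = M²/(4πt·(n_e·A·C_max)²).
n_e·A·C_max = 0.29 × 6.82 × 0.00577 = 0.01141 kg/m.
D = 0.581²/(4π × 1980 × 0.01141²) = 0.104 m²/day.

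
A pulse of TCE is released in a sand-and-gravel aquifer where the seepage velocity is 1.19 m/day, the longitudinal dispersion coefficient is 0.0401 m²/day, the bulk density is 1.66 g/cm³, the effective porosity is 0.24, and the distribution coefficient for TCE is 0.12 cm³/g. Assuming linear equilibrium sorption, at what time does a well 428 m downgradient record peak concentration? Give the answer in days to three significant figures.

Retardation factor R = 1 + ρ_b·K_d/n = 1 + 1.66 × 0.12/0.24 = 1.830.
Sorption retards both mechanisms: v_R = v/R = 0.6503 m/day, D_R = D/R = 0.02191 m²/day.
Peak time from v_R²t² + 2D_R t − x² = 0: t = (√(D_R² + v_R²x²) − D_R)/v_R².
√(D_R² + v_R²x²) = √(0.02191² + 0.6503² × 428²) = 278.3; v_R² = 0.4229.
t = (278.3 − 0.02191)/0.4229 = 658 days.

658 days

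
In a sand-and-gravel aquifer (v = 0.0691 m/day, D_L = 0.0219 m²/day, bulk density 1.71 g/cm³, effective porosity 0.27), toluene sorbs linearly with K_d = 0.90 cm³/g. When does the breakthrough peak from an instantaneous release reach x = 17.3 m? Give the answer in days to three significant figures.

Retardation factor R = 1 + ρ_b·K_d/n = 1 + 1.71 × 0.90/0.27 = 6.700.
Sorption retards both mechanisms: v_R = v/R = 0.01031 m/day, D_R = D/R = 0.003269 m²/day.
Peak time from v_R²t² + 2D_R t − x² = 0: t = (√(D_R² + v_R²x²) − D_R)/v_R².
√(D_R² + v_R²x²) = √(0.003269² + 0.01031² × 17.3²) = 0.1784; v_R² = 0.0001063.
t = (0.1784 − 0.003269)/0.0001063 = 1650 days.

1650 days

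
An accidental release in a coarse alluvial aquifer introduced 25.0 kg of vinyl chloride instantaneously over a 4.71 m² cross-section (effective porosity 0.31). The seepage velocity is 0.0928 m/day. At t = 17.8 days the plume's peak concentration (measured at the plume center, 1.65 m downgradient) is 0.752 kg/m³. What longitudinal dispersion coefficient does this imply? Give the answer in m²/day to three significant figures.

2.32 m²/day

At the plume center C_max = M/(n_e·A·√(4πDt)), so D = M²/(4πt·(n_e·A·C_max)²).
n_e·A·C_max = 0.31 × 4.71 × 0.752 = 1.098 kg/m.
D = 25.0²/(4π × 17.8 × 1.098²) = 2.32 m²/day.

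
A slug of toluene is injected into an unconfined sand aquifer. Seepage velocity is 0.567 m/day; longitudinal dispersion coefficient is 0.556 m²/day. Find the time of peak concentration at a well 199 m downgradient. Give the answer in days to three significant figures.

349 days

For the 1D instantaneous-source solution, setting ∂C/∂t = 0 at fixed x gives v²t² + 2Dt − x² = 0, so t = (√(D² + v²x²) − D)/v².
√(D² + v²x²) = √(0.556² + 0.567² × 199²) = 112.8; v² = 0.321489.
t = (112.8 − 0.556)/0.321489 = 349 days (vs. the pure-advection estimate x/v = 351 d).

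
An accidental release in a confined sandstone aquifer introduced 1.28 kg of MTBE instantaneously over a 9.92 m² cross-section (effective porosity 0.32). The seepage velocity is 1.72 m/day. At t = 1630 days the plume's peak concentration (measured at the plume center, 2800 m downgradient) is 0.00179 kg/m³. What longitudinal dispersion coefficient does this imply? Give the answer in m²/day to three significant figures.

At the plume center C_max = M/(n_e·A·√(4πDt)), so D = M²/(4πt·(n_e·A·C_max)²).
n_e·A·C_max = 0.32 × 9.92 × 0.00179 = 0.005682 kg/m.
D = 1.28²/(4π × 1630 × 0.005682²) = 2.48 m²/day.

2.48 m²/day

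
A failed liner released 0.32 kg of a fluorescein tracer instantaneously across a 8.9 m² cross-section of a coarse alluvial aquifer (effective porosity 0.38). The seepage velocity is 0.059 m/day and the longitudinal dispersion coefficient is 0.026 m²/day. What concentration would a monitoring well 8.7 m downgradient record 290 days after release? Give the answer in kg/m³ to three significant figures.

0.000932 kg/m³

For an instantaneous plane source, C(x,t) = M/(n_e·A·√(4πDt)) · exp(−(x−vt)²/(4Dt)), with n_e·A the pore (flow) area.
Plume center vt = 0.059 × 290 = 17.11 m, so the well at 8.7 m is 8.41 m upgradient of the peak.
√(4πDt) = 9.734 m, giving peak height M/(n_e·A·√(4πDt)) = 0.32/(0.38 × 8.9 × 9.734) = 0.009720 kg/m³.
(x−vt)²/(4Dt) = (-8.41)²/(4 × 0.026 × 290) = 2.345; exp(−2.345) = 0.09585.
C = 0.009720 × 0.09585 = 0.000932 kg/m³.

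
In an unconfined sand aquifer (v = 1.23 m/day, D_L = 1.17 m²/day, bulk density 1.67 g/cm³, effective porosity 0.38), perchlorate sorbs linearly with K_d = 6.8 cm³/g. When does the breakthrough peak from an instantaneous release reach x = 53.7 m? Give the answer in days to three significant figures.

Retardation factor R = 1 + ρ_b·K_d/n = 1 + 1.67 × 6.8/0.38 = 30.88.
Sorption retards both mechanisms: v_R = v/R = 0.03983 m/day, D_R = D/R = 0.03789 m²/day.
Peak time from v_R²t² + 2D_R t − x² = 0: t = (√(D_R² + v_R²x²) − D_R)/v_R².
√(D_R² + v_R²x²) = √(0.03789² + 0.03983² × 53.7²) = 2.139; v_R² = 0.001586.
t = (2.139 − 0.03789)/0.001586 = 1320 days.

1320 days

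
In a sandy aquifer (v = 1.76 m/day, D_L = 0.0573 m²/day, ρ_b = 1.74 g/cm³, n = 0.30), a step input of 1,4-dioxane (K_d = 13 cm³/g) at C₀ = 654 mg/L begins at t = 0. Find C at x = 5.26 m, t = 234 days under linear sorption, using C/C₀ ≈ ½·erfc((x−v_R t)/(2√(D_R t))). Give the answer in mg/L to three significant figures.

384 mg/L

Retardation factor R = 1 + ρ_b·K_d/n = 1 + 1.74 × 13/0.30 = 76.40.
Sorption retards both mechanisms: v_R = v/R = 0.02304 m/day, D_R = D/R = 0.0007500 m²/day.
v_R·t = 0.02304 × 234 = 5.39136 m; 2√(D_R t) = 0.8379 m; argument = (5.26 − 5.39136)/0.8379 = -0.1568.
C = C₀ × ½·erfc(-0.1568) = 654 × 0.5877 = 384 mg/L.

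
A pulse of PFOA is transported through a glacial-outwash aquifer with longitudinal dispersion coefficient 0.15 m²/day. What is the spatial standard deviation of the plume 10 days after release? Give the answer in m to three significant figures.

Dispersive spreading gives a Gaussian with σ² = 2Dt; advection only shifts the center.
σ = √(2 × 0.15 × 10) = 1.73 m.

1.73 m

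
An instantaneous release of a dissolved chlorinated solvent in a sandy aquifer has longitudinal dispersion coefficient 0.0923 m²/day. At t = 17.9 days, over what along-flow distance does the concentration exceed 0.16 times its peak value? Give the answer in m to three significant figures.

6.96 m

The plume is Gaussian with σ = √(2Dt) = √(2 × 0.0923 × 17.9) = 1.818 m.
C/C_peak = exp(−Δx²/(2σ²)) = 0.16 ⇒ Δx = σ·√(−2 ln 0.16) = 1.818 × 1.914 = 3.480 m.
Width = 2Δx = 6.96 m.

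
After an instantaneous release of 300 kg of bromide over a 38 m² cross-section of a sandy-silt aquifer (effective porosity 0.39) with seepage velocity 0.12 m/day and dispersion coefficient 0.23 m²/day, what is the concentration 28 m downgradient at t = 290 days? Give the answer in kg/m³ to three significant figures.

For an instantaneous plane source, C(x,t) = M/(n_e·A·√(4πDt)) · exp(−(x−vt)²/(4Dt)), with n_e·A the pore (flow) area.
Plume center vt = 0.12 × 290 = 34.8 m, so the well at 28 m is 6.8 m upgradient of the peak.
√(4πDt) = 28.95 m, giving peak height M/(n_e·A·√(4πDt)) = 300/(0.39 × 38 × 28.95) = 0.6992 kg/m³.
(x−vt)²/(4Dt) = (-6.8)²/(4 × 0.23 × 290) = 0.1733; exp(−0.1733) = 0.8409.
C = 0.6992 × 0.8409 = 0.588 kg/m³.

0.588 kg/m³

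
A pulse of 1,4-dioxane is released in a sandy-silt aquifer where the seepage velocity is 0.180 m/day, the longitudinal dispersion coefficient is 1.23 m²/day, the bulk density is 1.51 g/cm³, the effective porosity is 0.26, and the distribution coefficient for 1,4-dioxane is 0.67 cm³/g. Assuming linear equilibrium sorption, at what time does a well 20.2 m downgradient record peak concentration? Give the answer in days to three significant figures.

394 days

Retardation factor R = 1 + ρ_b·K_d/n = 1 + 1.51 × 0.67/0.26 = 4.891.
Sorption retards both mechanisms: v_R = v/R = 0.03680 m/day, D_R = D/R = 0.2515 m²/day.
Peak time from v_R²t² + 2D_R t − x² = 0: t = (√(D_R² + v_R²x²) − D_R)/v_R².
√(D_R² + v_R²x²) = √(0.2515² + 0.03680² × 20.2²) = 0.7848; v_R² = 0.001354.
t = (0.7848 − 0.2515)/0.001354 = 394 days.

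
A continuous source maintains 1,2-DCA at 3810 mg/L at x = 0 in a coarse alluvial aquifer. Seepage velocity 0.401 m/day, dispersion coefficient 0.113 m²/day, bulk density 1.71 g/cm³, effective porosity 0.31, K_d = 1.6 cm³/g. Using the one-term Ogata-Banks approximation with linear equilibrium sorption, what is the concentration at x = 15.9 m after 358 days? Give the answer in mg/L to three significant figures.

1240 mg/L

Retardation factor R = 1 + ρ_b·K_d/n = 1 + 1.71 × 1.6/0.31 = 9.826.
Sorption retards both mechanisms: v_R = v/R = 0.04081 m/day, D_R = D/R = 0.01150 m²/day.
v_R·t = 0.04081 × 358 = 14.60998 m; 2√(D_R t) = 4.058 m; argument = (15.9 − 14.60998)/4.058 = 0.3179.
C = C₀ × ½·erfc(0.3179) = 3810 × 0.3265 = 1240 mg/L.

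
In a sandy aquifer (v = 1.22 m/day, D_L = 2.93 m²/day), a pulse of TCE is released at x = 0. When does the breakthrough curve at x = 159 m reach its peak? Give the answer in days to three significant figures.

For the 1D instantaneous-source solution, setting ∂C/∂t = 0 at fixed x gives v²t² + 2Dt − x² = 0, so t = (√(D² + v²x²) − D)/v².
√(D² + v²x²) = √(2.93² + 1.22² × 159²) = 194.0; v² = 1.4884.
t = (194.0 − 2.93)/1.4884 = 128 days (vs. the pure-advection estimate x/v = 130 d).

128 days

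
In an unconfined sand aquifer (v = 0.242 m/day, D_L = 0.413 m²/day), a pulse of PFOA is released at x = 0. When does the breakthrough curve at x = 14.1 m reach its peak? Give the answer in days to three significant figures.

For the 1D instantaneous-source solution, setting ∂C/∂t = 0 at fixed x gives v²t² + 2Dt − x² = 0, so t = (√(D² + v²x²) − D)/v².
√(D² + v²x²) = √(0.413² + 0.242² × 14.1²) = 3.437; v² = 0.058564.
t = (3.437 − 0.413)/0.058564 = 51.6 days (vs. the pure-advection estimate x/v = 58.3 d).

51.6 days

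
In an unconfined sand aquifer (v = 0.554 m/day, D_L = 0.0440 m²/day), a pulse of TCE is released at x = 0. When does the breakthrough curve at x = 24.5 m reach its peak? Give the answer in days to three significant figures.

44.1 days

For the 1D instantaneous-source solution, setting ∂C/∂t = 0 at fixed x gives v²t² + 2Dt − x² = 0, so t = (√(D² + v²x²) − D)/v².
√(D² + v²x²) = √(0.0440² + 0.554² × 24.5²) = 13.57; v² = 0.306916.
t = (13.57 − 0.0440)/0.306916 = 44.1 days (vs. the pure-advection estimate x/v = 44.2 d).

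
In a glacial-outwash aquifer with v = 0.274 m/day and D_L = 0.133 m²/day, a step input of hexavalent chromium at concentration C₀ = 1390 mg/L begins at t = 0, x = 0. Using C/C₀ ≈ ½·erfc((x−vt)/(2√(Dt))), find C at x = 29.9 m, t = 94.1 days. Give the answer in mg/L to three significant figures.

285 mg/L

For a continuous step input, C/C₀ ≈ ½·erfc((x−vt)/(2√(Dt))).
vt = 0.274 × 94.1 = 25.7834 m and 2√(Dt) = 2√(0.133 × 94.1) = 7.075 m.
Argument (x−vt)/(2√(Dt)) = (29.9 − 25.7834)/7.075 = 0.5819; ½·erfc(0.5819) = 0.2053.
C = 1390 × 0.2053 = 285 mg/L.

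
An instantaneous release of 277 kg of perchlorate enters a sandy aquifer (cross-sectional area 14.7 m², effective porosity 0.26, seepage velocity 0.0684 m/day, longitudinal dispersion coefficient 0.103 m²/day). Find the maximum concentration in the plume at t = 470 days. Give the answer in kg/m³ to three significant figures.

2.94 kg/m³

The peak of an instantaneous 1D plume sits at x = vt; there the Gaussian factor is 1 and C_max = M/(n_e·A·√(4πDt)), where n_e·A is the pore area the mass is dissolved in.
√(4πDt) = √(4π × 0.103 × 470) = 24.66 m, so C_max = 277/(0.26 × 14.7 × 24.66) = 2.94 kg/m³.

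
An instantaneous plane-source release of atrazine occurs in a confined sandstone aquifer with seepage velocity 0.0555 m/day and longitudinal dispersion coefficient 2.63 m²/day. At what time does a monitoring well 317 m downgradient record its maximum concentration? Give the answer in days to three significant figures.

4920 days

For the 1D instantaneous-source solution, setting ∂C/∂t = 0 at fixed x gives v²t² + 2Dt − x² = 0, so t = (√(D² + v²x²) − D)/v².
√(D² + v²x²) = √(2.63² + 0.0555² × 317²) = 17.79; v² = 0.00308025.
t = (17.79 − 2.63)/0.00308025 = 4920 days (vs. the pure-advection estimate x/v = 5710 d).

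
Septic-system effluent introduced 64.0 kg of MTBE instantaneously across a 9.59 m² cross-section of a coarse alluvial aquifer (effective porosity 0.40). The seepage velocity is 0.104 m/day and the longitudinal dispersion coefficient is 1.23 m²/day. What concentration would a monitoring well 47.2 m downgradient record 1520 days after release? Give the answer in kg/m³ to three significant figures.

For an instantaneous plane source, C(x,t) = M/(n_e·A·√(4πDt)) · exp(−(x−vt)²/(4Dt)), with n_e·A the pore (flow) area.
Plume center vt = 0.104 × 1520 = 158.08 m, so the well at 47.2 m is 110.88 m upgradient of the peak.
√(4πDt) = 153.3 m, giving peak height M/(n_e·A·√(4πDt)) = 64.0/(0.40 × 9.59 × 153.3) = 0.1088 kg/m³.
(x−vt)²/(4Dt) = (-110.88)²/(4 × 1.23 × 1520) = 1.644; exp(−1.644) = 0.1932.
C = 0.1088 × 0.1932 = 0.0210 kg/m³.

0.0210 kg/m³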